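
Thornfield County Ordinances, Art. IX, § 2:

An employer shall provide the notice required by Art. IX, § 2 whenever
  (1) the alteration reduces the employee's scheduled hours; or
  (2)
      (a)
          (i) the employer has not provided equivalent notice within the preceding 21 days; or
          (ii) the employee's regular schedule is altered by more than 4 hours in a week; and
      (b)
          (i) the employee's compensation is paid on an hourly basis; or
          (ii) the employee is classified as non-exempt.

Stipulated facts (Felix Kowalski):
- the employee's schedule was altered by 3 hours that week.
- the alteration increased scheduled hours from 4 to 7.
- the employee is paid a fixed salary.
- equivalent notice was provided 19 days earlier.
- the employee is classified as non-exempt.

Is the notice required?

(1) hours reduced — not met.
(i) no recent notice — not satisfied.
(ii) schedule shift > 4h — not met.
So (a) is not satisfied (F OR F).
(i) hourly-paid — not met.
(ii) non-exempt — holds.
So (b) is satisfied (F OR T).
(2) = F AND T = false.
Overall: F OR F → false.

No — not required.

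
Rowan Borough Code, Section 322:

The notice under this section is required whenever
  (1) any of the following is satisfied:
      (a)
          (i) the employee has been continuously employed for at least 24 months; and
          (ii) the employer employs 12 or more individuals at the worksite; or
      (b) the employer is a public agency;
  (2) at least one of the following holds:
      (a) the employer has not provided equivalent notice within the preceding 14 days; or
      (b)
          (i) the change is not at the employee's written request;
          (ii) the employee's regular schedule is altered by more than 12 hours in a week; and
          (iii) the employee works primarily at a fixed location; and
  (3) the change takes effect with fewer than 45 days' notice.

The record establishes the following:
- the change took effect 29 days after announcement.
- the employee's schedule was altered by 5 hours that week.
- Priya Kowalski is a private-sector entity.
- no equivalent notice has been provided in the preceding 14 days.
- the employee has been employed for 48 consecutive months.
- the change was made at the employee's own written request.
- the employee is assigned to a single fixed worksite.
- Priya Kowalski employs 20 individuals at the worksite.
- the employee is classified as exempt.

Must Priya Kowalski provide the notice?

Yes — required.

(i) tenure ≥ 24 mo. — holds.
(ii) ≥ 12 at site — satisfied.
(a): T AND T → true.
(b) public agency — not met.
(1) = T OR F = true.
(a) no recent notice — met.
(i) not employee-requested — not met.
(ii) schedule shift > 12h — not met.
(iii) fixed location — met.
(b) = F AND F AND T = false.
(2) = T OR F = true.
(3) < 45 days' notice — holds.
Overall = T AND T AND T = true.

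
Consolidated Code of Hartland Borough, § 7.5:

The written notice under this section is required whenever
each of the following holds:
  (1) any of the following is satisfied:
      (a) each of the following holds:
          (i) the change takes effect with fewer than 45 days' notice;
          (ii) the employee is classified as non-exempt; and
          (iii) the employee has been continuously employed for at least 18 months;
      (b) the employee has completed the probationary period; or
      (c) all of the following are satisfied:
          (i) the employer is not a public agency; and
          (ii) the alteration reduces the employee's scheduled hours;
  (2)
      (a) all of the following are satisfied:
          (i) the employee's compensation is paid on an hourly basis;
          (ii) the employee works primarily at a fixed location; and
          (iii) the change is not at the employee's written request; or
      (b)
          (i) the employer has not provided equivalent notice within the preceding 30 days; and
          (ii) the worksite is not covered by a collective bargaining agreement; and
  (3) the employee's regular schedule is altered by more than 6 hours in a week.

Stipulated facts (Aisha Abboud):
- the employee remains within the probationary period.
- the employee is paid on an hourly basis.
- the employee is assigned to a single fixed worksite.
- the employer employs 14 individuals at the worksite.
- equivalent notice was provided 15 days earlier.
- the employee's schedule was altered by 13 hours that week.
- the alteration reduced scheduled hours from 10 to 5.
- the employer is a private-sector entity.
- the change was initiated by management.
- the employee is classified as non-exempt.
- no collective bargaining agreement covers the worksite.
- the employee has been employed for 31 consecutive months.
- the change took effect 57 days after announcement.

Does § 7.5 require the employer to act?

Yes — required.

(i) < 45 days' notice — not met.
(ii) non-exempt — satisfied.
(iii) tenure ≥ 18 mo. — holds.
(a): F AND T AND T → false.
(b) past probation — not met.
(i) not (public agency) — holds.
(ii) hours reduced — met.
(c) = T AND T = true.
(1) = F OR F OR T = true.
(i) hourly-paid — satisfied.
(ii) fixed location — met.
(iii) not employee-requested — satisfied.
(a): T AND T AND T → true.
(i) no recent notice — fails.
(ii) no CBA — satisfied.
So (b) is not satisfied (F AND T).
So (2) is satisfied (T OR F).
(3) schedule shift > 6h — met.
Overall: T AND T AND T → true.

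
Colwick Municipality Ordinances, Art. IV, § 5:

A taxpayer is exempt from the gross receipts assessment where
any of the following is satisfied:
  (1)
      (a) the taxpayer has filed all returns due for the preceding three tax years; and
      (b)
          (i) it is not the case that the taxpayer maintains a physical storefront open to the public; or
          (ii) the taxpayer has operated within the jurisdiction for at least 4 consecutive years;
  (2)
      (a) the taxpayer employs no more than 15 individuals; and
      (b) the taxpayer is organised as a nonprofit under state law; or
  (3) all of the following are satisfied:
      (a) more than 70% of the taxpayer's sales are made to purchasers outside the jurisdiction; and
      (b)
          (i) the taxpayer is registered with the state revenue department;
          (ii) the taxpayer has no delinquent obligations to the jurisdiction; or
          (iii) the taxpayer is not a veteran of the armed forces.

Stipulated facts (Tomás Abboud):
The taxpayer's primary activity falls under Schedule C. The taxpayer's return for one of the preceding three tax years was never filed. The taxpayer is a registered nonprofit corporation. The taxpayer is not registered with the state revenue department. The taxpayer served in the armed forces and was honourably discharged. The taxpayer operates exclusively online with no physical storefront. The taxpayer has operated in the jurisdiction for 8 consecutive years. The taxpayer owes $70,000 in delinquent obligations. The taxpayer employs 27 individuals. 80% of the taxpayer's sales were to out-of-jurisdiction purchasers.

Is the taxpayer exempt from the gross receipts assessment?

No — not exempt.

(a) returns current — fails.
(i) not (has storefront) — holds.
(ii) ≥ 4 yrs in jurisdiction — satisfied.
So (b) is satisfied (T OR T).
So (1) is not satisfied (F AND T).
(a) ≤ 15 employees — not satisfied.
(b) nonprofit — met.
(2): F AND T → false.
(a) >70% out-of-jur. sales — met.
(i) state-registered — fails.
(ii) no delinquency — fails.
(iii) not (veteran) — not met.
So (b) is not satisfied (F OR F OR F).
So (3) is not satisfied (T AND F).
Overall: F OR F OR F → false.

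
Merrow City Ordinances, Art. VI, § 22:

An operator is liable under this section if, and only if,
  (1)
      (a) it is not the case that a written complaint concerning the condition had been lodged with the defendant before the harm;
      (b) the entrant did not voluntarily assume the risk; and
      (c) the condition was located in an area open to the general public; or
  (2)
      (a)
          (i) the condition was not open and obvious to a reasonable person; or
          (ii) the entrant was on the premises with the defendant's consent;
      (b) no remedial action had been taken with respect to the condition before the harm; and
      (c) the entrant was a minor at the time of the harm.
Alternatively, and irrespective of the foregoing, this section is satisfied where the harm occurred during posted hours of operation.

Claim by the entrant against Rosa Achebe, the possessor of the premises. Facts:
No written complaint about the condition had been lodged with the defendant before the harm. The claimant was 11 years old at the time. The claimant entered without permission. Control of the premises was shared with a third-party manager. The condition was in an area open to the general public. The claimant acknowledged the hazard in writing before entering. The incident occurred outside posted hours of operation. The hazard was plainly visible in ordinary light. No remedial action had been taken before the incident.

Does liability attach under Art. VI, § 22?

No — not liable.

(a) not (complaint lodged) — met.
(b) no assumed risk — fails.
(c) public area — met.
(1) = T AND F AND T = false.
(i) not open/obvious — not satisfied.
(ii) consent to enter — fails.
(a): F OR F → false.
(b) no remedial action — satisfied.
(c) entrant a minor — holds.
So (2) is not satisfied (F AND T AND T).
Overall = F OR F = false.
Exception (during posted hours) — not satisfied.
Result: main false OR exception false → false.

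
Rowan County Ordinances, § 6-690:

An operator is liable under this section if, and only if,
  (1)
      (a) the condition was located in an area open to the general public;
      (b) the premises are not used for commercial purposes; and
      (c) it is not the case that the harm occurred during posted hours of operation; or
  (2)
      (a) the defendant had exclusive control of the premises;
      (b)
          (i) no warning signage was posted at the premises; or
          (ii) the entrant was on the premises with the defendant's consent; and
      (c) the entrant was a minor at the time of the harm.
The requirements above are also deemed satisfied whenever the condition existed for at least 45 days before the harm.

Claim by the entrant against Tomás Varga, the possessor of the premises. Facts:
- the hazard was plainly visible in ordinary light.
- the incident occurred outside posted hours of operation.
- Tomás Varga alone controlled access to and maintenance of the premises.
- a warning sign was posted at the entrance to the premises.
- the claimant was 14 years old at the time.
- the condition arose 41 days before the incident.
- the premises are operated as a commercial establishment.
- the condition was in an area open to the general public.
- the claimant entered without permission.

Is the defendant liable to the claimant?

(a) public area — met.
(b) not (commercial use) — fails.
(c) not (during posted hours) — satisfied.
(1) = T AND F AND T = false.
(a) exclusive control — holds.
(i) no signage posted — not met.
(ii) consent to enter — not met.
(b) = F OR F = false.
(c) entrant a minor — satisfied.
So (2) is not satisfied (T AND F AND T).
So Overall is not satisfied (F OR F).
Exception (condition ≥45 days old) — not satisfied.
Result: main false OR exception false → false.

No — not liable.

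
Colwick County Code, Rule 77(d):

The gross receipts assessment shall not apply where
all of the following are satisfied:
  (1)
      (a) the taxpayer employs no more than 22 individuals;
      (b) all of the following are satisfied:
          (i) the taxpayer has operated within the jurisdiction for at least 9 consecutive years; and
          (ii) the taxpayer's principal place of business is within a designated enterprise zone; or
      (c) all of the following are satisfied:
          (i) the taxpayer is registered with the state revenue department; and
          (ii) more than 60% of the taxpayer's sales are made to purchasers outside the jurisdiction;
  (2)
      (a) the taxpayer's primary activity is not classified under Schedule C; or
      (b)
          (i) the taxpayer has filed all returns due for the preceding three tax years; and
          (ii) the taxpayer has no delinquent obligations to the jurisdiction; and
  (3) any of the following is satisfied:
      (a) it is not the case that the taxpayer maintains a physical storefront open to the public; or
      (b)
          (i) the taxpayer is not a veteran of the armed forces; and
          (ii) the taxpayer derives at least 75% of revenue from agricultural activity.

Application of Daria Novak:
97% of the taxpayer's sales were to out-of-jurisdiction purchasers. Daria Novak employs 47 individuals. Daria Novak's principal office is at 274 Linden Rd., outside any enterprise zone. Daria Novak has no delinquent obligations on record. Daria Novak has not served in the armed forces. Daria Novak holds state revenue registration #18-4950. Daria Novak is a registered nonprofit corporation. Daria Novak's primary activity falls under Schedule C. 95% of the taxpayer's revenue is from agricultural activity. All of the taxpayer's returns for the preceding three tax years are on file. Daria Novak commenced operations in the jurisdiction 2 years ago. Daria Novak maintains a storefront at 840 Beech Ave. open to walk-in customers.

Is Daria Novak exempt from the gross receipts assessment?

Yes — exempt.

(a) ≤ 22 employees — not satisfied.
(i) ≥ 9 yrs in jurisdiction — not satisfied.
(ii) in enterprise zone — not satisfied.
(b): F AND F → false.
(i) state-registered — holds.
(ii) >60% out-of-jur. sales — satisfied.
(c) = T AND T = true.
(1): F OR F OR T → true.
(a) not (Schedule C activity) — not satisfied.
(i) returns current — holds.
(ii) no delinquency — satisfied.
So (b) is satisfied (T AND T).
So (2) is satisfied (F OR T).
(a) not (has storefront) — not satisfied.
(i) not (veteran) — holds.
(ii) ≥75% agricultural — met.
So (b) is satisfied (T AND T).
So (3) is satisfied (F OR T).
Overall: T AND T AND T → true.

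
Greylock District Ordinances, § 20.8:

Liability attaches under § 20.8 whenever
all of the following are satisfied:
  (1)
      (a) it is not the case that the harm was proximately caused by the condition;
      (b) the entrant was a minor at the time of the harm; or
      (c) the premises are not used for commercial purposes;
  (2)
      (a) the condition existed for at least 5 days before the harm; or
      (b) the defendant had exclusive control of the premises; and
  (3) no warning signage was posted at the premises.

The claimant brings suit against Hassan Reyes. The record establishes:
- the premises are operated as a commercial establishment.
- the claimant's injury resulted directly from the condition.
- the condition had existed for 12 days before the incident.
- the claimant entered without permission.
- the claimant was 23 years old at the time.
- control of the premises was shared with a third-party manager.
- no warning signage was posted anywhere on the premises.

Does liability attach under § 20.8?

(a) not (proximate cause) — not met.
(b) entrant a minor — not satisfied.
(c) not (commercial use) — not satisfied.
(1) = F OR F OR F = false.
(a) condition ≥5 days old — met.
(b) exclusive control — fails.
So (2) is satisfied (T OR F).
(3) no signage posted — holds.
So Overall is not satisfied (F AND T AND T).

No — not liable.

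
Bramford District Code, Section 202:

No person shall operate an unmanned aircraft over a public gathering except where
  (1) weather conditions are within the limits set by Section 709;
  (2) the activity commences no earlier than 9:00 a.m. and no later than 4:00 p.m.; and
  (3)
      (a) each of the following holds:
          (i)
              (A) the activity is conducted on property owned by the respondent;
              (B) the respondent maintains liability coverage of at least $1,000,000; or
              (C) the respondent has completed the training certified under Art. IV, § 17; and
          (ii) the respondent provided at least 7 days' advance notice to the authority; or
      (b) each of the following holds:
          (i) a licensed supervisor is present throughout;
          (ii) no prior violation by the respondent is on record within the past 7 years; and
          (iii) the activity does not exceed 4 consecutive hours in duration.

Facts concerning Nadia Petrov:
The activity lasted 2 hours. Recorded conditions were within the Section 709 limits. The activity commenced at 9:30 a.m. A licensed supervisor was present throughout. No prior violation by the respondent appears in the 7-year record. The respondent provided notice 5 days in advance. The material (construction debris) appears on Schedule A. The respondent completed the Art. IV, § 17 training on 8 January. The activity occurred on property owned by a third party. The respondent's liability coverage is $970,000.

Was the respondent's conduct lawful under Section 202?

(1) weather ok — satisfied.
(2) start within hours — met.
(A) own property — not satisfied.
(B) coverage ≥ $1,000,000 — fails.
(C) training certified — met.
So (i) is satisfied (F OR F OR T).
(ii) ≥7 days' notice — not satisfied.
So (a) is not satisfied (T AND F).
(i) supervisor present — satisfied.
(ii) no prior violation — met.
(iii) ≤ 4 hrs duration — holds.
So (b) is satisfied (T AND T AND T).
So (3) is satisfied (F OR T).
So Overall is satisfied (T AND T AND T).

Yes — lawful.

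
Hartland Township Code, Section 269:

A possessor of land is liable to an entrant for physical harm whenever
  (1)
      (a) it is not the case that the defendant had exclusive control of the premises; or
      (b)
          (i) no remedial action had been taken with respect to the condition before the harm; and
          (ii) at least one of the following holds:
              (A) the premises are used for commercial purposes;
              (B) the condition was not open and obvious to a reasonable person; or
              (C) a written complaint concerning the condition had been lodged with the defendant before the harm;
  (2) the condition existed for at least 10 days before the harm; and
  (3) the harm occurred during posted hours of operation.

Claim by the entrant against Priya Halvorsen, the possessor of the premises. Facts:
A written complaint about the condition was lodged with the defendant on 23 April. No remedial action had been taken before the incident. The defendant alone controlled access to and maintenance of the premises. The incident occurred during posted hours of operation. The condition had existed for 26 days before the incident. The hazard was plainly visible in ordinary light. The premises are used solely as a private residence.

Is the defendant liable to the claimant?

(a) not (exclusive control) — fails.
(i) no remedial action — satisfied.
(A) commercial use — fails.
(B) not open/obvious — fails.
(C) complaint lodged — met.
(ii): F OR F OR T → true.
(b): T AND T → true.
(1) = F OR T = true.
(2) condition ≥10 days old — holds.
(3) during posted hours — met.
Overall: T AND T AND T → true.

Yes — liable.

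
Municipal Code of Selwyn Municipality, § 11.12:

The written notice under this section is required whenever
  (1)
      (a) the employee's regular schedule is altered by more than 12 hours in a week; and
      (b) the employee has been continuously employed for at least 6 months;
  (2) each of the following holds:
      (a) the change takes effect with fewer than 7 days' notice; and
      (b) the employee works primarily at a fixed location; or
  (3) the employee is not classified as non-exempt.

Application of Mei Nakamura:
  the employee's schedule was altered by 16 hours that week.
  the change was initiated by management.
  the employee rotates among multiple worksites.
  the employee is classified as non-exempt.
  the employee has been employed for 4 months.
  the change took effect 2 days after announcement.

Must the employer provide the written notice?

(a) schedule shift > 12h — satisfied.
(b) tenure ≥ 6 mo. — not satisfied.
(1): T AND F → false.
(a) < 7 days' notice — satisfied.
(b) fixed location — not met.
(2) = T AND F = false.
(3) not (non-exempt) — not met.
Overall: F OR F OR F → false.

No — not required.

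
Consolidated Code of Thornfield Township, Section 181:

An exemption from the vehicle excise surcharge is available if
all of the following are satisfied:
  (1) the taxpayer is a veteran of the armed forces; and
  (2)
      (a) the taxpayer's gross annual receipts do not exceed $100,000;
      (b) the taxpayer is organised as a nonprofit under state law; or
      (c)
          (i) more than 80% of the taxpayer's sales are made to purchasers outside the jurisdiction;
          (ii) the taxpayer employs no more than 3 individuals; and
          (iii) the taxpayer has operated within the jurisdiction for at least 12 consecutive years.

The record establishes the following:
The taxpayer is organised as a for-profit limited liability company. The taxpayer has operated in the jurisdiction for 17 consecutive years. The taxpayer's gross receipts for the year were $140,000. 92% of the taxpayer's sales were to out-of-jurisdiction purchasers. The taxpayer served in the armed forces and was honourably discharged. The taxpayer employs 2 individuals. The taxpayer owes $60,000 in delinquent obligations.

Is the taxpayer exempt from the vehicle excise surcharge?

Yes — exempt.

(1) veteran — satisfied.
(a) receipts ≤ $100,000 — not met.
(b) nonprofit — not met.
(i) >80% out-of-jur. sales — holds.
(ii) ≤ 3 employees — holds.
(iii) ≥ 12 yrs in jurisdiction — holds.
(c) = T AND T AND T = true.
So (2) is satisfied (F OR F OR T).
So Overall is satisfied (T AND T).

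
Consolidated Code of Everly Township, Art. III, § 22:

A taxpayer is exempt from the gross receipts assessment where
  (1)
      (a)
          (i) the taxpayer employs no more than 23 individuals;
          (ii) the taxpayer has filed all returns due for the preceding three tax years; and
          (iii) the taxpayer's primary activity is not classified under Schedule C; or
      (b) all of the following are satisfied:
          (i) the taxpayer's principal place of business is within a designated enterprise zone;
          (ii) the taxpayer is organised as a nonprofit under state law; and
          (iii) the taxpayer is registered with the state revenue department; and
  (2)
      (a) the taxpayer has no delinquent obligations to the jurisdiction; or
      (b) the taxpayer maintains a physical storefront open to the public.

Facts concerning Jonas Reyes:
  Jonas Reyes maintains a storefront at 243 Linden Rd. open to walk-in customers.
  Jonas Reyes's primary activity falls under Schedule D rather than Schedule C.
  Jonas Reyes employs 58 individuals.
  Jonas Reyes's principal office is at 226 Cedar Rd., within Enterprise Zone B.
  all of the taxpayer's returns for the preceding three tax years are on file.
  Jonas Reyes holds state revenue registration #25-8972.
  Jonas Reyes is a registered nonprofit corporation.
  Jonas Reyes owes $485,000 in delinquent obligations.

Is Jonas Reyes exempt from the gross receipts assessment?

Yes — exempt.

(i) ≤ 23 employees — not met.
(ii) returns current — holds.
(iii) not (Schedule C activity) — holds.
(a) = F AND T AND T = false.
(i) in enterprise zone — met.
(ii) nonprofit — met.
(iii) state-registered — satisfied.
(b) = T AND T AND T = true.
(1) = F OR T = true.
(a) no delinquency — fails.
(b) has storefront — holds.
(2) = F OR T = true.
So Overall is satisfied (T AND T).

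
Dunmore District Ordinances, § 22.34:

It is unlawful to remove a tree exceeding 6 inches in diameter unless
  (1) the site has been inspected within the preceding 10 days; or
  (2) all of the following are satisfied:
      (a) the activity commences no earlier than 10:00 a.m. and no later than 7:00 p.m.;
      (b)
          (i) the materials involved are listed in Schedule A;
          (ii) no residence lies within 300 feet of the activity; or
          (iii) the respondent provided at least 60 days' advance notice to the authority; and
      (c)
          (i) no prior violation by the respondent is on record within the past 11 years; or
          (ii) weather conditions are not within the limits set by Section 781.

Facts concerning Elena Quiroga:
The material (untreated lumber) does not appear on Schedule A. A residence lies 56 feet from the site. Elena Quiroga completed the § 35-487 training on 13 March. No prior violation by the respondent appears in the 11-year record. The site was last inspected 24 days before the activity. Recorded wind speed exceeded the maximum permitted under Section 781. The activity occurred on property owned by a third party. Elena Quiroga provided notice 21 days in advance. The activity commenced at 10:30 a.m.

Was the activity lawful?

(1) site inspected — fails.
(a) start within hours — satisfied.
(i) Schedule A material — not met.
(ii) no residence in 300 ft — fails.
(iii) ≥60 days' notice — not met.
So (b) is not satisfied (F OR F OR F).
(i) no prior violation — holds.
(ii) not (weather ok) — satisfied.
(c) = T OR T = true.
So (2) is not satisfied (T AND F AND T).
Overall = F OR F = false.

No — unlawful.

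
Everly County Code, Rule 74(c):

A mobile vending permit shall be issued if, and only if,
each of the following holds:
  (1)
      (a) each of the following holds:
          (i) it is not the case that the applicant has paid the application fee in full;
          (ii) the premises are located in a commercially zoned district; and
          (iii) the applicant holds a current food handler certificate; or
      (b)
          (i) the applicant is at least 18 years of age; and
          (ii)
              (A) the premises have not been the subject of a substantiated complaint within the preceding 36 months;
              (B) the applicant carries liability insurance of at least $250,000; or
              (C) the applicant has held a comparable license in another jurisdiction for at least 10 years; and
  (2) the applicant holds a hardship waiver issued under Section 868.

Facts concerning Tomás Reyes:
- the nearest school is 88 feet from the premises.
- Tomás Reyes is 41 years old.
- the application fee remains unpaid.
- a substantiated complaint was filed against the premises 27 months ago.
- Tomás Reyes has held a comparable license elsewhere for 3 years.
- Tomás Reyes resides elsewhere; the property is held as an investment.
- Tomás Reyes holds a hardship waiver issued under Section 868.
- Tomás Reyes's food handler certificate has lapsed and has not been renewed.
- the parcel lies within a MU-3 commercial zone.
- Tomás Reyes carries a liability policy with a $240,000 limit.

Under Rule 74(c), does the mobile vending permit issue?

(i) not (fee paid) — holds.
(ii) commercially zoned — met.
(iii) food handler cert. — not satisfied.
(a): T AND T AND F → false.
(i) age ≥ 18 — holds.
(A) no complaint in 36 mo. — fails.
(B) insurance ≥ $250,000 — not satisfied.
(C) prior license ≥ 10 yr — not met.
(ii) = F OR F OR F = false.
(b): T AND F → false.
(1): F OR F → false.
(2) hardship waiver — holds.
Overall = F AND T = false.

No — denied.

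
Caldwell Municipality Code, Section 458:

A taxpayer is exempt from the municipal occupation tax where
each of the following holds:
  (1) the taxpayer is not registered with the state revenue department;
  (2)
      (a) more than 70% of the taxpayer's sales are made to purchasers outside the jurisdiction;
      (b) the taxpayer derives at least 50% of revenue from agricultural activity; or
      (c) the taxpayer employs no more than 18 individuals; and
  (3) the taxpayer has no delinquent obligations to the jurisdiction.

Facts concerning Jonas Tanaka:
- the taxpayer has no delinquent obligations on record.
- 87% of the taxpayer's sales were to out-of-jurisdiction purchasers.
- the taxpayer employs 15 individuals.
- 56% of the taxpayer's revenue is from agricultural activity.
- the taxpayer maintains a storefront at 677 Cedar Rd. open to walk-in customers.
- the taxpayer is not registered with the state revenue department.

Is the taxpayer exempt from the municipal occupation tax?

Yes — exempt.

(1) not (state-registered) — holds.
(a) >70% out-of-jur. sales — satisfied.
(b) ≥50% agricultural — met.
(c) ≤ 18 employees — met.
(2) = T OR T OR T = true.
(3) no delinquency — satisfied.
Overall: T AND T AND T → true.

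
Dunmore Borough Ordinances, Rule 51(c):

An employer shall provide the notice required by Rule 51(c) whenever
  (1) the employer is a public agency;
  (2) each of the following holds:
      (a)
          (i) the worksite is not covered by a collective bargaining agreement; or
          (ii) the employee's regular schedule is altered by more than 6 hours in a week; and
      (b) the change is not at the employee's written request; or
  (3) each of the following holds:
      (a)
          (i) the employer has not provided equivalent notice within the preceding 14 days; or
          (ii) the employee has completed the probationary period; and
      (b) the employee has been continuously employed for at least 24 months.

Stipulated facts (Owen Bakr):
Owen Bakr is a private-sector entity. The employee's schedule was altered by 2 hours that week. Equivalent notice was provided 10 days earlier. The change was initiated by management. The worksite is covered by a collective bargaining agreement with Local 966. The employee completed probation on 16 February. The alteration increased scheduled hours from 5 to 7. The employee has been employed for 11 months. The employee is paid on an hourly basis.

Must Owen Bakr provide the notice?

No — not required.

(1) public agency — not met.
(i) no CBA — not satisfied.
(ii) schedule shift > 6h — not satisfied.
So (a) is not satisfied (F OR F).
(b) not employee-requested — met.
So (2) is not satisfied (F AND T).
(i) no recent notice — not met.
(ii) past probation — holds.
(a): F OR T → true.
(b) tenure ≥ 24 mo. — not satisfied.
(3) = T AND F = false.
Overall: F OR F OR F → false.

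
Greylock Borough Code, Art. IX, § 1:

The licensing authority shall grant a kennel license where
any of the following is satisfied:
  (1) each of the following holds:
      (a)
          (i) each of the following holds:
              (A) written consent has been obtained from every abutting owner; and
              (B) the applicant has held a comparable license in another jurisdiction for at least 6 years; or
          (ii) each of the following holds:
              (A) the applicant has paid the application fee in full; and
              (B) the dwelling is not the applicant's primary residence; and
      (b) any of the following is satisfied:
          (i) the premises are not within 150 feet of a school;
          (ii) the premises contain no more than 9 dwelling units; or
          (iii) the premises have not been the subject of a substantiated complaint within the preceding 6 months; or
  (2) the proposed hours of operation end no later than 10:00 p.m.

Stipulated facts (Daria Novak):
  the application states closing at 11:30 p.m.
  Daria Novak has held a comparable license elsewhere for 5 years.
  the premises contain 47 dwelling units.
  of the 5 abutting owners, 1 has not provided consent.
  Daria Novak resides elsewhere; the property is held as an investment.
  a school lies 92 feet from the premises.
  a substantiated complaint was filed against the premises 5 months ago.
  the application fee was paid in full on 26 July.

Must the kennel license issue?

No — denied.

(A) all abutters consent — fails.
(B) prior license ≥ 6 yr — fails.
So (i) is not satisfied (F AND F).
(A) fee paid — met.
(B) not (primary residence) — met.
So (ii) is satisfied (T AND T).
(a) = F OR T = true.
(i) ≥150 ft from school — not satisfied.
(ii) ≤ 9 units — not satisfied.
(iii) no complaint in 6 mo. — not satisfied.
(b) = F OR F OR F = false.
(1): T AND F → false.
(2) closes by 10 p.m. — not satisfied.
So Overall is not satisfied (F OR F).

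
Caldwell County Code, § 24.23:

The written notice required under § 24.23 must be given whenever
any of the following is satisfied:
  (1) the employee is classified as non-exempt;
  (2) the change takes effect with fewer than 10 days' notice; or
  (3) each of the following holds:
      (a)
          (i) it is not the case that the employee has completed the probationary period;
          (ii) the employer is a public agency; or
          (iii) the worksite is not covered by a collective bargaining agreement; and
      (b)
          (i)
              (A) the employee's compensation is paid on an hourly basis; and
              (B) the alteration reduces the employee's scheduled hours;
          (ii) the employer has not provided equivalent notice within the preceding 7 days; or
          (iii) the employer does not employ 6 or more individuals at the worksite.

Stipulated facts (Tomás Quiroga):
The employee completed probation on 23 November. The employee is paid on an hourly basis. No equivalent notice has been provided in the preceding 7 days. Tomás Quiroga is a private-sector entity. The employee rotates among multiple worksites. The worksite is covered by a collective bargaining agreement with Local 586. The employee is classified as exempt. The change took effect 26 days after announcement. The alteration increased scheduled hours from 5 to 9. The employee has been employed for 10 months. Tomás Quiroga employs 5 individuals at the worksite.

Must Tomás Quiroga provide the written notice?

(1) non-exempt — not satisfied.
(2) < 10 days' notice — fails.
(i) not (past probation) — fails.
(ii) public agency — not met.
(iii) no CBA — fails.
(a) = F OR F OR F = false.
(A) hourly-paid — holds.
(B) hours reduced — not met.
(i): T AND F → false.
(ii) no recent notice — met.
(iii) not (≥ 6 at site) — satisfied.
So (b) is satisfied (F OR T OR T).
So (3) is not satisfied (F AND T).
Overall = F OR F OR F = false.

No — not required.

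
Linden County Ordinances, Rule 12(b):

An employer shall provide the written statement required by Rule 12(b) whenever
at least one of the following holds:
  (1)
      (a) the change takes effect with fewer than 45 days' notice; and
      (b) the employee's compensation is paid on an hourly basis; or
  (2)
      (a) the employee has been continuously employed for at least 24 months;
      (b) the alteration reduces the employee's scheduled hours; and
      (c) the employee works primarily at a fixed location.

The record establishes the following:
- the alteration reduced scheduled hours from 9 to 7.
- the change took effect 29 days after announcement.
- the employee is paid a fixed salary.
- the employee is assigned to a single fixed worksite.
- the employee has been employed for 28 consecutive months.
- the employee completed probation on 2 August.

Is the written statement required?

(a) < 45 days' notice — holds.
(b) hourly-paid — fails.
(1): T AND F → false.
(a) tenure ≥ 24 mo. — met.
(b) hours reduced — met.
(c) fixed location — holds.
(2) = T AND T AND T = true.
So Overall is satisfied (F OR T).

Yes — required.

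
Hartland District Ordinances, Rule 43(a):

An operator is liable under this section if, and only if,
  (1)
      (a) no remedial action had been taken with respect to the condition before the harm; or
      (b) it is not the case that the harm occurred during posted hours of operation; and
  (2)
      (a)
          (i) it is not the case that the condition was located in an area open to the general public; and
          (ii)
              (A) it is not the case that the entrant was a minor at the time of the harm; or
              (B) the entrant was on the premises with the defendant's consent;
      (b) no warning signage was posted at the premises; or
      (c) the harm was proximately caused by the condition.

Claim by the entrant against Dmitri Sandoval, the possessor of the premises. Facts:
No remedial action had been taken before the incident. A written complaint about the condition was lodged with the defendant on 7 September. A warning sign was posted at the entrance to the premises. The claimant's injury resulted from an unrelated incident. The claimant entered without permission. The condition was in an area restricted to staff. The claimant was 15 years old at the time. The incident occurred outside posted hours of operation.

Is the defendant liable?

No — not liable.

(a) no remedial action — met.
(b) not (during posted hours) — met.
So (1) is satisfied (T OR T).
(i) not (public area) — holds.
(A) not (entrant a minor) — fails.
(B) consent to enter — fails.
(ii) = F OR F = false.
(a): T AND F → false.
(b) no signage posted — fails.
(c) proximate cause — not satisfied.
So (2) is not satisfied (F OR F OR F).
So Overall is not satisfied (T AND F).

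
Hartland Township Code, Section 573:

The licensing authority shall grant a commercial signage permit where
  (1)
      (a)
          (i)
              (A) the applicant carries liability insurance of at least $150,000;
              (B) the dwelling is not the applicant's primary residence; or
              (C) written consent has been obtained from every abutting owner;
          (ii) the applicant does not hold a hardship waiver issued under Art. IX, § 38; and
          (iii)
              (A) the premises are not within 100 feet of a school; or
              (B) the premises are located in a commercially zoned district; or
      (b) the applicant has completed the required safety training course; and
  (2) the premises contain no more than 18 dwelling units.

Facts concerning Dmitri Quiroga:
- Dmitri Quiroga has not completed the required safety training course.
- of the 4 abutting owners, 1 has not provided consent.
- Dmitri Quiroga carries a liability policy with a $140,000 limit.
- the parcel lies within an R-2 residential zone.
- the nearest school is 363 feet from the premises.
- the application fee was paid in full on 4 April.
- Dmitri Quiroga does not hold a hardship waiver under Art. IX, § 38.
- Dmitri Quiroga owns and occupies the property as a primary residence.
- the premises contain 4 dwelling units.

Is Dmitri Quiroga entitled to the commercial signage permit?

(A) insurance ≥ $150,000 — not satisfied.
(B) not (primary residence) — not satisfied.
(C) all abutters consent — fails.
(i): F OR F OR F → false.
(ii) not (hardship waiver) — satisfied.
(A) ≥100 ft from school — met.
(B) commercially zoned — not satisfied.
(iii): T OR F → true.
(a) = F AND T AND T = false.
(b) safety training — fails.
(1) = F OR F = false.
(2) ≤ 18 units — holds.
Overall: F AND T → false.

No — denied.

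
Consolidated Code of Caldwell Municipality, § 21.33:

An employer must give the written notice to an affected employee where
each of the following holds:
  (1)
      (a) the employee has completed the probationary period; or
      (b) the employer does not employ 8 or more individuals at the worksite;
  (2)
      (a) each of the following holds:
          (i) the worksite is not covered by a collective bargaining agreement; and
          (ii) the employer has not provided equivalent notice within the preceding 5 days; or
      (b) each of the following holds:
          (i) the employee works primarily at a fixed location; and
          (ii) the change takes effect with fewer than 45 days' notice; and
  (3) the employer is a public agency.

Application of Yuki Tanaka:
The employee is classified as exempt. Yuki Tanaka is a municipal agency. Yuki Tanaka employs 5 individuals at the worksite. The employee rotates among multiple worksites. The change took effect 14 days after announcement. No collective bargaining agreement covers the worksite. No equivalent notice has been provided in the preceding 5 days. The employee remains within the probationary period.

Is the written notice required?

Yes — required.

(a) past probation — fails.
(b) not (≥ 8 at site) — met.
(1) = F OR T = true.
(i) no CBA — holds.
(ii) no recent notice — met.
So (a) is satisfied (T AND T).
(i) fixed location — not satisfied.
(ii) < 45 days' notice — satisfied.
(b): F AND T → false.
So (2) is satisfied (T OR F).
(3) public agency — satisfied.
So Overall is satisfied (T AND T AND T).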